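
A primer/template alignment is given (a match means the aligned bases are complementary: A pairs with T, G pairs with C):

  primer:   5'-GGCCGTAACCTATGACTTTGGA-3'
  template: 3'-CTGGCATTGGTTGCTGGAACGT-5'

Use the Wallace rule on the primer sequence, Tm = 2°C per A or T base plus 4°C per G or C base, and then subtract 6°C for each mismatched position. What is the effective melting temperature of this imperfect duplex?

36°C

Primer base counts: A=5, T=6, G=6, C=5 → A+T=11, G+C=11
Perfect-match Tm = 2(11) + 4(11) = 22 + 44 = 66°C
Mismatches (positions where the bases are not complementary): 5 (at positions 2, 11, 13, 17, 21)
Effective Tm = 66 − 5×6 = 66 − 30 = 36°C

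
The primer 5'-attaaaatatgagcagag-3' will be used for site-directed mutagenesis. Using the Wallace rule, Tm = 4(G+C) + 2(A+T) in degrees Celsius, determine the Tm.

G=4, A=9, T=4, C=1
A+T = 13, G+C = 5
Tm = 2(13) + 4(5) = 26 + 20 = 46°C

46°C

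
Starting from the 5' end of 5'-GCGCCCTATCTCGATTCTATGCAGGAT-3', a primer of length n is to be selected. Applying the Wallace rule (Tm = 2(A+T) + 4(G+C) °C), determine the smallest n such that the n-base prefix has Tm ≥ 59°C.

n = 20

First 19 bases: GCGCCCTATCTCGATTCTA → Tm = 58°C (< 59°C)
First 20 bases: GCGCCCTATCTCGATTCTAT → Tm = 60°C (≥ 59°C)
Each additional base adds 2°C (A/T) or 4°C (G/C), so Tm is non-decreasing in n; n = 20 is the first length to reach 59°C.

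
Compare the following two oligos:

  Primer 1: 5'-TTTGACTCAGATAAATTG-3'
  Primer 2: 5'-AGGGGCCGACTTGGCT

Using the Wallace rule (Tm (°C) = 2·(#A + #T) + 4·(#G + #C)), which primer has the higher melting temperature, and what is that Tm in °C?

Primer 1: A+T=13, G+C=5 → Tm = 2(13)+4(5) = 46°C
Primer 2: A+T=5, G+C=11 → Tm = 2(5)+4(11) = 54°C
46°C vs 54°C → primer 2 is higher.

Primer 2, 54°C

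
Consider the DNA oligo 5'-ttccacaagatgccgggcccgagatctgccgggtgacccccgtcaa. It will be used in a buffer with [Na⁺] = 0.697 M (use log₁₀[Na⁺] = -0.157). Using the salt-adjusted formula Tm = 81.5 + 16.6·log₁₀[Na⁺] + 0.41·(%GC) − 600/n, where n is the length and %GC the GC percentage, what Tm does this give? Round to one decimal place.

92.6°C

Length n = 46. Base counts: A=9, T=7, C=17, G=13
G+C = 30, so %GC = 30/46 × 100 = 65.217%
Salt term: 16.6 × (-0.157) = -2.606
GC term: 0.41 × 65.217 = 26.739; length term: −600/46 = −13.043
Tm = 81.5 + (-2.606) + 26.739 − 13.043 = 92.59 → 92.6°C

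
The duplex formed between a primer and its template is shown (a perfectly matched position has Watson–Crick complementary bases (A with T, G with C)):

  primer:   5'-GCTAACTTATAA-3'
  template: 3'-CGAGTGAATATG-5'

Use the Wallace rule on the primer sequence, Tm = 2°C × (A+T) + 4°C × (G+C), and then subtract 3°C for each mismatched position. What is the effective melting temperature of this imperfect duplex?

24°C

Primer base counts: A=5, T=4, G=1, C=2 → A+T=9, G+C=3
Perfect-match Tm = 2(9) + 4(3) = 18 + 12 = 30°C
Mismatches (positions where the bases are not complementary): 2 (at positions 4, 12)
Effective Tm = 30 − 2×3 = 30 − 6 = 24°C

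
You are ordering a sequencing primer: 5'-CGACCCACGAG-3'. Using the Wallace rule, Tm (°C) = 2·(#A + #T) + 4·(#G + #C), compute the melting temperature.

38°C

Base counts: T=0, A=3, C=5, G=3
So N_AT = 3 and N_GC = 8.
Tm = 2×3 + 4×8 = 38°C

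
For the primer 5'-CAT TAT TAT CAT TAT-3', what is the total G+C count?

Base counts: G=0, C=2, A=5, T=8
G+C = 0 + 2 = 2

2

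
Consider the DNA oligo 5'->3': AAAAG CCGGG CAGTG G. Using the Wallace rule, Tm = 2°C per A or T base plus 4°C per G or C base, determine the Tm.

52°C

C=3, T=1, G=7, A=5
A+T = 6, G+C = 10
Tm = 2×6 + 4×10 = 52°C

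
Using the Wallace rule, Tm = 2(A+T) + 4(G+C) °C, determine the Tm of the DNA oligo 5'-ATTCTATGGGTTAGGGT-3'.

48°C

C=1, A=3, T=7, G=6
AT pairs contribute 10, GC pairs contribute 7.
Tm = 2×10 + 4×7 = 48°C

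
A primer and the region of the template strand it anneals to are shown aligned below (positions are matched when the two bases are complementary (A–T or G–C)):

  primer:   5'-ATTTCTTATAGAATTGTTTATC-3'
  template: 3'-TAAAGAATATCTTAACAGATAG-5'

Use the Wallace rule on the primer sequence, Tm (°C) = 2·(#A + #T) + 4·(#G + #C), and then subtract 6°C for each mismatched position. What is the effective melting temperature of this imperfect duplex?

Primer base counts: A=6, T=12, G=2, C=2 → A+T=18, G+C=4
Perfect-match Tm = 2(18) + 4(4) = 36 + 16 = 52°C
Mismatches (positions where the bases are not complementary): 1 (at position 18)
Effective Tm = 52 − 1×6 = 52 − 6 = 46°C

46°C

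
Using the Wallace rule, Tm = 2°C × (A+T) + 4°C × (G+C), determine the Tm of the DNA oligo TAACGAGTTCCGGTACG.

Base counts: T=4, A=4, G=5, C=4
A+T = 8, G+C = 9
Tm = 2×8 + 4×9 = 52°C

52°C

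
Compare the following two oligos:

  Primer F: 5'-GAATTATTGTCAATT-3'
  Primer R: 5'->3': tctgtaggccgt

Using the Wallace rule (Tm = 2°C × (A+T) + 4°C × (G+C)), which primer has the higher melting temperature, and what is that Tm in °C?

Primer F: A+T=12, G+C=3 → Tm = 2(12)+4(3) = 36°C
Primer R: A+T=5, G+C=7 → Tm = 2(5)+4(7) = 38°C
36°C vs 38°C → primer R is higher.

Primer R, 38°C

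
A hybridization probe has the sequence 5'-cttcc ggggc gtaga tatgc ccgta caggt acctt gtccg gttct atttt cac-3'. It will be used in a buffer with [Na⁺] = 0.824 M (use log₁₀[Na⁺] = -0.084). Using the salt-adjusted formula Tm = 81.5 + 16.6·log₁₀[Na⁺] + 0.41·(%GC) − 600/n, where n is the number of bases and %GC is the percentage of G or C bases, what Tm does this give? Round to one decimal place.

90.4°C

Length n = 53. Counting bases: A=8, G=13, T=17, C=15
G+C = 28, so %GC = 28/53 × 100 = 52.83%
Salt term: 16.6 × (-0.084) = -1.394
GC term: 0.41 × 52.83 = 21.66; length term: −600/53 = −11.321
Tm = 81.5 + (-1.394) + 21.66 − 11.321 = 90.445 → 90.4°C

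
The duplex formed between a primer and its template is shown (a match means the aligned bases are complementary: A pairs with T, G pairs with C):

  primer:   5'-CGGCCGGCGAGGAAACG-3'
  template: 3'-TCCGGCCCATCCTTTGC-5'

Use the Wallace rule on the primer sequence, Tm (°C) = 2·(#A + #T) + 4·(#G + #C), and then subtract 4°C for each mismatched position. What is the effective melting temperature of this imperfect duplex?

48°C

Primer base counts: A=4, T=0, G=8, C=5 → A+T=4, G+C=13
Perfect-match Tm = 2(4) + 4(13) = 8 + 52 = 60°C
Mismatches (positions where the bases are not complementary): 3 (at positions 1, 8, 9)
Effective Tm = 60 − 3×4 = 60 − 12 = 48°C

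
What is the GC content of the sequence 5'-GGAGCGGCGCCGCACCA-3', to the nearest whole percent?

Base counts: T=0, A=3, C=7, G=7
G+C = 7 + 7 = 14 out of 17 bases
%GC = 14/17 × 100 = 82.35% ≈ 82%

82%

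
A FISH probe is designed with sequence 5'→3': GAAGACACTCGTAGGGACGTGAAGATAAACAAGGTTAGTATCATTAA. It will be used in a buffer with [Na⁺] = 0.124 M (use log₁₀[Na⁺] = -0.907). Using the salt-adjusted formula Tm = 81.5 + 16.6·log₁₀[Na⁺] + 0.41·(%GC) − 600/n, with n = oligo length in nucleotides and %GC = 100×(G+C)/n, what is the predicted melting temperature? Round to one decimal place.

Length n = 47. Counting bases: A=19, T=10, C=6, G=12
G+C = 18, so %GC = 18/47 × 100 = 38.298%
Salt term: 16.6 × (-0.907) = -15.056
GC term: 0.41 × 38.298 = 15.702; length term: −600/47 = −12.766
Tm = 81.5 + (-15.056) + 15.702 − 12.766 = 69.38 → 69.4°C

69.4°C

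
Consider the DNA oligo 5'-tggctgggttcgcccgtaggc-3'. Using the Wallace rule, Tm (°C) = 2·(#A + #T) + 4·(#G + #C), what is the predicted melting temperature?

72°C

A=1, T=5, G=9, C=6
AT pairs contribute 6, GC pairs contribute 15.
Tm = 4·15 + 2·6 = 60 + 12 = 72°C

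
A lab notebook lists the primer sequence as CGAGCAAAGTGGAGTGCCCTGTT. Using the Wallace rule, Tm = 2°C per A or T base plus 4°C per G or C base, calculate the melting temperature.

Counting bases: C=5, G=8, A=5, T=5
AT pairs contribute 10, GC pairs contribute 13.
Tm = 4·13 + 2·10 = 52 + 20 = 72°C

72°C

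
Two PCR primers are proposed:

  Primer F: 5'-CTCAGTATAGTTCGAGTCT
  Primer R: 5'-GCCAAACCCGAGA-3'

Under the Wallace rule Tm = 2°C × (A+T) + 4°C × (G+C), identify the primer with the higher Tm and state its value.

Primer F: A+T=11, G+C=8 → Tm = 2(11)+4(8) = 54°C
Primer R: A+T=5, G+C=8 → Tm = 2(5)+4(8) = 42°C
54°C vs 42°C → primer F is higher.

Primer F, 54°C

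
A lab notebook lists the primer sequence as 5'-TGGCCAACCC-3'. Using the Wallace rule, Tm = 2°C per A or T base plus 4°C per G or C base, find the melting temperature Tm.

34°C

Counting bases: T=1, G=2, A=2, C=5
A+T = 3, G+C = 7
Tm = 4·7 + 2·3 = 28 + 6 = 34°C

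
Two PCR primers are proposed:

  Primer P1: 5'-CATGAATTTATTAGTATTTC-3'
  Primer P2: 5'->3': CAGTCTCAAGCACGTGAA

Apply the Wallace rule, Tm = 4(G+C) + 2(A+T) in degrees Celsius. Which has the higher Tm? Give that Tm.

Primer P1: A+T=16, G+C=4 → Tm = 2(16)+4(4) = 48°C
Primer P2: A+T=9, G+C=9 → Tm = 2(9)+4(9) = 54°C
48°C vs 54°C → primer P2 is higher.

Primer P2, 54°C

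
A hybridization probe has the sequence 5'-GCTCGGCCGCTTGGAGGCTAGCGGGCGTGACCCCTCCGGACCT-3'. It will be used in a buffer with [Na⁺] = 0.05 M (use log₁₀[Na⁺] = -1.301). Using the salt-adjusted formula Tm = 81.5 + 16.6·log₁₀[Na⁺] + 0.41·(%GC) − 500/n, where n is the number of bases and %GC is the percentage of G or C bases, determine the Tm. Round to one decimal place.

78.8°C

Length n = 43. Counting bases: G=16, A=4, C=16, T=7
G+C = 32, so %GC = 32/43 × 100 = 74.419%
Salt term: 16.6 × (-1.301) = -21.597
GC term: 0.41 × 74.419 = 30.512; length term: −500/43 = −11.628
Tm = 81.5 + (-21.597) + 30.512 − 11.628 = 78.787 → 78.8°C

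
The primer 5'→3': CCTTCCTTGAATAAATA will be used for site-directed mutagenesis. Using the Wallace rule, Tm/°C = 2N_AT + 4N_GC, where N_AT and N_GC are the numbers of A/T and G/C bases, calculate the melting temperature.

44°C

T=6, C=4, A=6, G=1
A+T = 12, G+C = 5
Tm = 2×12 + 4×5 = 44°C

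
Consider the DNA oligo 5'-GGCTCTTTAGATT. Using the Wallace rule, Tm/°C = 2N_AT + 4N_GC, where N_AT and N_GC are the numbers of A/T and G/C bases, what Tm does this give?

Counting bases: T=6, C=2, G=3, A=2
AT pairs contribute 8, GC pairs contribute 5.
Tm = 2(8) + 4(5) = 16 + 20 = 36°C

36°C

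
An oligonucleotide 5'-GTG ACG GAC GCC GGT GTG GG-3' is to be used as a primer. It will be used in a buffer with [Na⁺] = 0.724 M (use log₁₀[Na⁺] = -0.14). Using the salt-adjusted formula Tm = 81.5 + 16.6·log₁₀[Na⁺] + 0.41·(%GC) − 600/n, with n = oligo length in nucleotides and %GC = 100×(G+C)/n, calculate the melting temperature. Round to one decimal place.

79.9°C

Length n = 20. A=2, T=3, G=11, C=4
G+C = 15, so %GC = 15/20 × 100 = 75%
Salt term: 16.6 × (-0.14) = -2.324
GC term: 0.41 × 75 = 30.75; length term: −600/20 = −30
Tm = 81.5 + (-2.324) + 30.75 − 30 = 79.926 → 79.9°C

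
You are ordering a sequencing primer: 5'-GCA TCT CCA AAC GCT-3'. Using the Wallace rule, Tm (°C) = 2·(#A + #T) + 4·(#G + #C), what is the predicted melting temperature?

T=3, G=2, A=4, C=6
A+T = 7, G+C = 8
Tm = 4·8 + 2·7 = 32 + 14 = 46°C

46°C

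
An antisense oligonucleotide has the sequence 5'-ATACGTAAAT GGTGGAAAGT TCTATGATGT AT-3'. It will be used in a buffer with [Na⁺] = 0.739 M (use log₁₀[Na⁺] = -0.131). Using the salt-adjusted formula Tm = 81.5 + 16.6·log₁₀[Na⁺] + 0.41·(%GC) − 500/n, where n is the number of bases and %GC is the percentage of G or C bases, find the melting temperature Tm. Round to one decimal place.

76.5°C

Length n = 32. Counting bases: C=2, T=11, A=11, G=8
G+C = 10, so %GC = 10/32 × 100 = 31.25%
Salt term: 16.6 × (-0.131) = -2.175
GC term: 0.41 × 31.25 = 12.812; length term: −500/32 = −15.625
Tm = 81.5 + (-2.175) + 12.812 − 15.625 = 76.512 → 76.5°C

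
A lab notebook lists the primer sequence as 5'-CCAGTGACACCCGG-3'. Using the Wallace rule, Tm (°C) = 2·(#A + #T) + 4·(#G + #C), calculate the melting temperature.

C=6, G=4, T=1, A=3
AT pairs contribute 4, GC pairs contribute 10.
Tm = 4·10 + 2·4 = 40 + 8 = 48°C

48°C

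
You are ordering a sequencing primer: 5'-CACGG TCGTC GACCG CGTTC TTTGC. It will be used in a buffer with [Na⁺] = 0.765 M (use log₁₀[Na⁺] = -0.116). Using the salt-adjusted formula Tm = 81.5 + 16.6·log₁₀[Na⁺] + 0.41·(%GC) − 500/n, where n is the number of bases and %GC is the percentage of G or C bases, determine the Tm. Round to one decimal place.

Length n = 25. Base counts: C=9, G=7, A=2, T=7
G+C = 16, so %GC = 16/25 × 100 = 64%
Salt term: 16.6 × (-0.116) = -1.926
GC term: 0.41 × 64 = 26.24; length term: −500/25 = −20
Tm = 81.5 + (-1.926) + 26.24 − 20 = 85.814 → 85.8°C

85.8°C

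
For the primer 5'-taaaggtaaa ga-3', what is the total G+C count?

3

Base counts: T=2, G=3, A=7, C=0
Total G or C: 3 + 0 = 3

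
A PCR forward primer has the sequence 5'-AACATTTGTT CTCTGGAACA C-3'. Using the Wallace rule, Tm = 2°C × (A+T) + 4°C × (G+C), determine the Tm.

Scanning the sequence gives G=3, C=5, A=6, T=7.
A+T = 13, G+C = 8
Tm = 2×13 + 4×8 = 58°C

58°C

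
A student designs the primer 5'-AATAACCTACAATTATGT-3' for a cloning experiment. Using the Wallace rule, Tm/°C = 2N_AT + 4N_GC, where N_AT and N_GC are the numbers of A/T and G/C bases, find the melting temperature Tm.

44°C

Scanning the sequence gives A=8, G=1, C=3, T=6.
A+T = 14, G+C = 4
Tm = 2(14) + 4(4) = 28 + 16 = 44°C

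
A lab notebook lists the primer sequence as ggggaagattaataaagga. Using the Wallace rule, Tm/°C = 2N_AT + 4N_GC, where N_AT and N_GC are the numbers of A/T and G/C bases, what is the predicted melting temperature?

52°C

Scanning the sequence gives T=3, A=9, G=7, C=0.
AT pairs contribute 12, GC pairs contribute 7.
Tm = 2×12 + 4×7 = 52°C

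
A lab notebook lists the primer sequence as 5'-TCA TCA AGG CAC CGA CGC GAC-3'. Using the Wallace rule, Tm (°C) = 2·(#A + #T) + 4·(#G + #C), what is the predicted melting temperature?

A=6, C=8, T=2, G=5
A+T = 8, G+C = 13
Tm = 2×8 + 4×13 = 68°C

68°C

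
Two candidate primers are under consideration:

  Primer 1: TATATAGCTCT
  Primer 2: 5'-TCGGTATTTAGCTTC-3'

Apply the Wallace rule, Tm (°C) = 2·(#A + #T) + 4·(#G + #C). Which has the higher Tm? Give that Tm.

Primer 1: A+T=8, G+C=3 → Tm = 2(8)+4(3) = 28°C
Primer 2: A+T=9, G+C=6 → Tm = 2(9)+4(6) = 42°C
28°C vs 42°C → primer 2 is higher.

Primer 2, 42°C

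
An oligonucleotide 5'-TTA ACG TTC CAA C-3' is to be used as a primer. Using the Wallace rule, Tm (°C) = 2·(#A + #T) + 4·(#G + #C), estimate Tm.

36°C

Base counts: T=4, A=4, C=4, G=1
So N_AT = 8 and N_GC = 5.
Tm = 4·5 + 2·8 = 20 + 16 = 36°C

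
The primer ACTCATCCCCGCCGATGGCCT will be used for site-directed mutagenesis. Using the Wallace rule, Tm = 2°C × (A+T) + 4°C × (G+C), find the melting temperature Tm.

70°C

Scanning the sequence gives G=4, C=10, T=4, A=3.
So N_AT = 7 and N_GC = 14.
Tm = 2×7 + 4×14 = 70°C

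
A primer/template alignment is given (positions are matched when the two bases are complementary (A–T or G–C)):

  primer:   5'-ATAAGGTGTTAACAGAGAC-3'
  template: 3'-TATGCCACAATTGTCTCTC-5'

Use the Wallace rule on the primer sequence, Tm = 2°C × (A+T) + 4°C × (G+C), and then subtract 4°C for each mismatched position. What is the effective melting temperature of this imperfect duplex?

44°C

Primer base counts: A=8, T=4, G=5, C=2 → A+T=12, G+C=7
Perfect-match Tm = 2(12) + 4(7) = 24 + 28 = 52°C
Mismatches (positions where the bases are not complementary): 2 (at positions 4, 19)
Effective Tm = 52 − 2×4 = 52 − 8 = 44°C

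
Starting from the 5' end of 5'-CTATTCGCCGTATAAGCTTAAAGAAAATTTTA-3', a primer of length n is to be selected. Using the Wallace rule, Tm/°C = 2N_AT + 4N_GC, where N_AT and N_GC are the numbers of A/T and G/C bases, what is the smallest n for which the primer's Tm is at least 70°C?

First 25 bases: CTATTCGCCGTATAAGCTTAAAGAA → Tm = 68°C (< 70°C)
First 26 bases: CTATTCGCCGTATAAGCTTAAAGAAA → Tm = 70°C (≥ 70°C)
Since every base adds ≥2°C, Tm only increases with n, so the threshold is first crossed at n = 26.

n = 26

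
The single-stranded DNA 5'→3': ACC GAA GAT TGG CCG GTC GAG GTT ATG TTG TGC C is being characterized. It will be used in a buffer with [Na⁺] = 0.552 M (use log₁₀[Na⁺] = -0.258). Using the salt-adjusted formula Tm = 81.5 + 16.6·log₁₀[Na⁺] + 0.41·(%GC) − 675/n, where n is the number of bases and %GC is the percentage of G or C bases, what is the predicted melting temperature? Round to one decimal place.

Length n = 34. Base counts: G=12, C=7, A=6, T=9
G+C = 19, so %GC = 19/34 × 100 = 55.882%
Salt term: 16.6 × (-0.258) = -4.283
GC term: 0.41 × 55.882 = 22.912; length term: −675/34 = −19.853
Tm = 81.5 + (-4.283) + 22.912 − 19.853 = 80.276 → 80.3°C

80.3°C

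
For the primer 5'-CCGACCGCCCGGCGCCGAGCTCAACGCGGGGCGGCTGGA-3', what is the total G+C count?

32

Counting bases: G=16, A=5, C=16, T=2
Total G or C: 16 + 16 = 32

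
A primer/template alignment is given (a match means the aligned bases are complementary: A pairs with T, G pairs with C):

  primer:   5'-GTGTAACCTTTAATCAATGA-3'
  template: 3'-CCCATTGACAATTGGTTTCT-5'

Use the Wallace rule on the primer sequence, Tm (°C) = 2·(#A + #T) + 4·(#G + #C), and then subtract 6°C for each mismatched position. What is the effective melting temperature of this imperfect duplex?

22°C

Primer base counts: A=7, T=7, G=3, C=3 → A+T=14, G+C=6
Perfect-match Tm = 2(14) + 4(6) = 28 + 24 = 52°C
Mismatches (positions where the bases are not complementary): 5 (at positions 2, 8, 9, 14, 18)
Effective Tm = 52 − 5×6 = 52 − 30 = 22°C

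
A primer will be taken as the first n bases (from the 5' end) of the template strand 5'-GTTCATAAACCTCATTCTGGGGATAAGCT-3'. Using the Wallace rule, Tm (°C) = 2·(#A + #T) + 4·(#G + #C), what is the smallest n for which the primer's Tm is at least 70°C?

First 24 bases: GTTCATAAACCTCATTCTGGGGAT → Tm = 68°C (< 70°C)
First 25 bases: GTTCATAAACCTCATTCTGGGGATA → Tm = 70°C (≥ 70°C)
Since every base adds ≥2°C, Tm only increases with n, so the threshold is first crossed at n = 25.

n = 25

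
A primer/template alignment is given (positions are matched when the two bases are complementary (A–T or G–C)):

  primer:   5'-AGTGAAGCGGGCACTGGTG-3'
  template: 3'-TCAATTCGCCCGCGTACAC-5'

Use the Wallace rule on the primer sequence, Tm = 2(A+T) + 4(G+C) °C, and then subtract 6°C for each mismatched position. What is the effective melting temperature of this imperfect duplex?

38°C

Primer base counts: A=4, T=3, G=9, C=3 → A+T=7, G+C=12
Perfect-match Tm = 2(7) + 4(12) = 14 + 48 = 62°C
Mismatches (positions where the bases are not complementary): 4 (at positions 4, 13, 15, 16)
Effective Tm = 62 − 4×6 = 62 − 24 = 38°C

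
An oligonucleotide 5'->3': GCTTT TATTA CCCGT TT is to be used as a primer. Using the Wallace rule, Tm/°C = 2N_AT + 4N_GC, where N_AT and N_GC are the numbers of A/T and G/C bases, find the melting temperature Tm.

46°C

Scanning the sequence gives G=2, C=4, A=2, T=9.
AT pairs contribute 11, GC pairs contribute 6.
Tm = 2×11 + 4×6 = 46°C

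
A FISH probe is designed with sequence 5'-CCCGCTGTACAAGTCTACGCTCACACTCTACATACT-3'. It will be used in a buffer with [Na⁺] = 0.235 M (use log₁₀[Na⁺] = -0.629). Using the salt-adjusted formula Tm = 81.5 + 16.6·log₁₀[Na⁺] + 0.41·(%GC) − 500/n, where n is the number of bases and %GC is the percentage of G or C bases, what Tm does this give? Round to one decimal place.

Length n = 36. Base counts: G=4, T=9, A=9, C=14
G+C = 18, so %GC = 18/36 × 100 = 50%
Salt term: 16.6 × (-0.629) = -10.441
GC term: 0.41 × 50 = 20.5; length term: −500/36 = −13.889
Tm = 81.5 + (-10.441) + 20.5 − 13.889 = 77.67 → 77.7°C

77.7°C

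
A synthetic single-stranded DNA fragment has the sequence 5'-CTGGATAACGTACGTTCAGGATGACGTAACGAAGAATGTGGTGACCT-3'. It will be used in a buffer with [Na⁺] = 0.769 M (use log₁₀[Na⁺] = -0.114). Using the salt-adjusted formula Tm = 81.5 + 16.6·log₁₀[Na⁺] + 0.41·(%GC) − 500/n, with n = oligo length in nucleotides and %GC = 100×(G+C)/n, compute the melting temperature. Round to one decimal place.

88.2°C

Length n = 47. Base counts: T=11, C=8, G=14, A=14
G+C = 22, so %GC = 22/47 × 100 = 46.809%
Salt term: 16.6 × (-0.114) = -1.892
GC term: 0.41 × 46.809 = 19.192; length term: −500/47 = −10.638
Tm = 81.5 + (-1.892) + 19.192 − 10.638 = 88.162 → 88.2°C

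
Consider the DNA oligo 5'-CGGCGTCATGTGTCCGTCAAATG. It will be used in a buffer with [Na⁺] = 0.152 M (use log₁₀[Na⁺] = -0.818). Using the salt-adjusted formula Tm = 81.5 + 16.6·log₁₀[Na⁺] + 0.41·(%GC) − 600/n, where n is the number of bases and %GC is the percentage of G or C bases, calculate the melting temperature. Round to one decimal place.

Length n = 23. G=7, T=6, C=6, A=4
G+C = 13, so %GC = 13/23 × 100 = 56.522%
Salt term: 16.6 × (-0.818) = -13.579
GC term: 0.41 × 56.522 = 23.174; length term: −600/23 = −26.087
Tm = 81.5 + (-13.579) + 23.174 − 26.087 = 65.008 → 65.0°C

65.0°C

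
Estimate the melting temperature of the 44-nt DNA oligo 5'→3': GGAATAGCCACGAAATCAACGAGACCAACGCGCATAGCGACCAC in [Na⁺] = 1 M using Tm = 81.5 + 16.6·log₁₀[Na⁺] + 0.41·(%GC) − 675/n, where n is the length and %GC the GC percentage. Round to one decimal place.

88.5°C

Length n = 44. Base counts: T=3, G=10, A=17, C=14
G+C = 24, so %GC = 24/44 × 100 = 54.545%
Salt term: 16.6 × (0) = 0
GC term: 0.41 × 54.545 = 22.363; length term: −675/44 = −15.341
Tm = 81.5 + (0) + 22.363 − 15.341 = 88.522 → 88.5°C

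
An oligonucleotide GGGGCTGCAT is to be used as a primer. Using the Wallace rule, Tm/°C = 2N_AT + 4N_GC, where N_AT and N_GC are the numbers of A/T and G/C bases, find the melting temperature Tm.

34°C

Counting bases: A=1, T=2, C=2, G=5
A+T = 3, G+C = 7
Tm = 4·7 + 2·3 = 28 + 6 = 34°C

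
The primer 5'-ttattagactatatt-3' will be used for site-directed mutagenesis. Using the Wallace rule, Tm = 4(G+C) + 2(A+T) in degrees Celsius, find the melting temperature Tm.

Counting bases: A=5, G=1, T=8, C=1
So N_AT = 13 and N_GC = 2.
Tm = 2×13 + 4×2 = 34°C

34°C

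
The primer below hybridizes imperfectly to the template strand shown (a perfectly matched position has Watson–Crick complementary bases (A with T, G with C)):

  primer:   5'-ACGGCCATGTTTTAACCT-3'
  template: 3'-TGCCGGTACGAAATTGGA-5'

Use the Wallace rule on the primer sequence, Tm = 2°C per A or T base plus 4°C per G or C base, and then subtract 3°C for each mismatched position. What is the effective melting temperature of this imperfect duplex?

Primer base counts: A=4, T=6, G=3, C=5 → A+T=10, G+C=8
Perfect-match Tm = 2(10) + 4(8) = 20 + 32 = 52°C
Mismatches (positions where the bases are not complementary): 1 (at position 10)
Effective Tm = 52 − 1×3 = 52 − 3 = 49°C

49°C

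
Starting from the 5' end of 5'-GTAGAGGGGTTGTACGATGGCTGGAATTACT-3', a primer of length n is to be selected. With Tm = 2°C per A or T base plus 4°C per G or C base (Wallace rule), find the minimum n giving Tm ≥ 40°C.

First 12 bases: GTAGAGGGGTTG → Tm = 38°C (< 40°C)
First 13 bases: GTAGAGGGGTTGT → Tm = 40°C (≥ 40°C)
Since every base adds ≥2°C, Tm only increases with n, so the threshold is first crossed at n = 13.

n = 13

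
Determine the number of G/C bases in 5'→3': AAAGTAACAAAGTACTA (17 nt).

G=2, T=3, A=10, C=2
G+C = 2 + 2 = 4

4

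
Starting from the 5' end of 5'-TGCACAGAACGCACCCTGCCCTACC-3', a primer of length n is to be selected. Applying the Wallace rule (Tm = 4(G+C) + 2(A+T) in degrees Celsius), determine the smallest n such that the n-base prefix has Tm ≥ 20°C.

First 6 bases: TGCACA → Tm = 18°C (< 20°C)
First 7 bases: TGCACAG → Tm = 22°C (≥ 20°C)
Since every base adds ≥2°C, Tm only increases with n, so the threshold is first crossed at n = 7.

n = 7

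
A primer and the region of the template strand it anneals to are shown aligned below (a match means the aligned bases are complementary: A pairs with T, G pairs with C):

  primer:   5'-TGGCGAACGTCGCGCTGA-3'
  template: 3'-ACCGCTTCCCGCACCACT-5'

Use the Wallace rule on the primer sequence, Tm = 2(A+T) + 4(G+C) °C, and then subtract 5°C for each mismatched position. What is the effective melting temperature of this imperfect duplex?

Primer base counts: A=3, T=3, G=7, C=5 → A+T=6, G+C=12
Perfect-match Tm = 2(6) + 4(12) = 12 + 48 = 60°C
Mismatches (positions where the bases are not complementary): 4 (at positions 8, 10, 13, 15)
Effective Tm = 60 − 4×5 = 60 − 20 = 40°C

40°C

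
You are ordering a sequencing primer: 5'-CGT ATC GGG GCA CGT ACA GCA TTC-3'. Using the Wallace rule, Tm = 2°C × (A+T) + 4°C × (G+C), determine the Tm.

Base counts: C=7, T=5, A=5, G=7
So N_AT = 10 and N_GC = 14.
Tm = 2×10 + 4×14 = 76°C

76°C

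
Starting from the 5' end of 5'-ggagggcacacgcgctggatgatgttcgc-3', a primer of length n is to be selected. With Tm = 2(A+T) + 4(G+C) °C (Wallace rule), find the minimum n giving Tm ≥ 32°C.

First 8 bases: GGAGGGCA → Tm = 28°C (< 32°C)
First 9 bases: GGAGGGCAC → Tm = 32°C (≥ 32°C)
Each additional base adds 2°C (A/T) or 4°C (G/C), so Tm is non-decreasing in n; n = 9 is the first length to reach 32°C.

n = 9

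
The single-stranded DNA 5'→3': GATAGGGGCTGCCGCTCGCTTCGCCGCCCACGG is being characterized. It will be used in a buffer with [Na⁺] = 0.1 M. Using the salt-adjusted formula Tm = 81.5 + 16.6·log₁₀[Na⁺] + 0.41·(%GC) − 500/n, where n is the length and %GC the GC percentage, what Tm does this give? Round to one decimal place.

80.8°C

Length n = 33. A=3, C=13, T=5, G=12
G+C = 25, so %GC = 25/33 × 100 = 75.758%
Salt term: 16.6 × (-1) = -16.6
GC term: 0.41 × 75.758 = 31.061; length term: −500/33 = −15.152
Tm = 81.5 + (-16.6) + 31.061 − 15.152 = 80.809 → 80.8°C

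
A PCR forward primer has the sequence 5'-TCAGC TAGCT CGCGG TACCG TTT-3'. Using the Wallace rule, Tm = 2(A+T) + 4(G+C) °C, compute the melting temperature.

Counting bases: C=7, A=3, T=7, G=6
So N_AT = 10 and N_GC = 13.
Tm = 2×10 + 4×13 = 72°C

72°C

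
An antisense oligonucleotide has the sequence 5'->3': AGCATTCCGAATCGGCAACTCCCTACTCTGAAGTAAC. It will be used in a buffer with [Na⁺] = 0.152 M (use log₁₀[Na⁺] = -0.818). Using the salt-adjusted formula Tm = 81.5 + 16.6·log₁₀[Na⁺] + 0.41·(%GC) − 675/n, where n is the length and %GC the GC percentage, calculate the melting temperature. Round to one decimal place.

Length n = 37. C=12, A=11, G=6, T=8
G+C = 18, so %GC = 18/37 × 100 = 48.649%
Salt term: 16.6 × (-0.818) = -13.579
GC term: 0.41 × 48.649 = 19.946; length term: −675/37 = −18.243
Tm = 81.5 + (-13.579) + 19.946 − 18.243 = 69.624 → 69.6°C

69.6°C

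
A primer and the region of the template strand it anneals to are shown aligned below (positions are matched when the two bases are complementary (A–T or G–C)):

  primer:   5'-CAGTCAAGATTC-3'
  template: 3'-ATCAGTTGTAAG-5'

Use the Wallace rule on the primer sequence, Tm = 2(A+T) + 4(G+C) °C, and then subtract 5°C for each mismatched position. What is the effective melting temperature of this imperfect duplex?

Primer base counts: A=4, T=3, G=2, C=3 → A+T=7, G+C=5
Perfect-match Tm = 2(7) + 4(5) = 14 + 20 = 34°C
Mismatches (positions where the bases are not complementary): 2 (at positions 1, 8)
Effective Tm = 34 − 2×5 = 34 − 10 = 24°C

24°C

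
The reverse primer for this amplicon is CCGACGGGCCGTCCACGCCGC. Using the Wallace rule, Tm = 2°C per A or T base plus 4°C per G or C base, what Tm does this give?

78°C

Scanning the sequence gives A=2, G=7, C=11, T=1.
So N_AT = 3 and N_GC = 18.
Tm = 2(3) + 4(18) = 6 + 72 = 78°C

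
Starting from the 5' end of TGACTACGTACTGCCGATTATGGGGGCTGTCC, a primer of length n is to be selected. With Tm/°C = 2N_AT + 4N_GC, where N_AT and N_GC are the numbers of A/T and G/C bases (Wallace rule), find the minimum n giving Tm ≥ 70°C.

n = 24

First 23 bases: TGACTACGTACTGCCGATTATGG → Tm = 68°C (< 70°C)
First 24 bases: TGACTACGTACTGCCGATTATGGG → Tm = 72°C (≥ 70°C)
Each additional base adds 2°C (A/T) or 4°C (G/C), so Tm is non-decreasing in n; n = 24 is the first length to reach 70°C.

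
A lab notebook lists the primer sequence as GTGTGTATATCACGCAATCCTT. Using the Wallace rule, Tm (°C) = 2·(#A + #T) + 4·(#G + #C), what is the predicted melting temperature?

Counting bases: T=8, A=5, C=5, G=4
A+T = 13, G+C = 9
Tm = 4·9 + 2·13 = 36 + 26 = 62°C

62°C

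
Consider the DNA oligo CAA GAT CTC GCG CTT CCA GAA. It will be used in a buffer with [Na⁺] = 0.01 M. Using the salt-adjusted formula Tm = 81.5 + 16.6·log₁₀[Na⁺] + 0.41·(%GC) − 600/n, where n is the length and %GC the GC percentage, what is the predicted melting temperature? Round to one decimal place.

Length n = 21. Base counts: G=4, C=7, T=4, A=6
G+C = 11, so %GC = 11/21 × 100 = 52.381%
Salt term: 16.6 × (-2) = -33.2
GC term: 0.41 × 52.381 = 21.476; length term: −600/21 = −28.571
Tm = 81.5 + (-33.2) + 21.476 − 28.571 = 41.205 → 41.2°C

41.2°C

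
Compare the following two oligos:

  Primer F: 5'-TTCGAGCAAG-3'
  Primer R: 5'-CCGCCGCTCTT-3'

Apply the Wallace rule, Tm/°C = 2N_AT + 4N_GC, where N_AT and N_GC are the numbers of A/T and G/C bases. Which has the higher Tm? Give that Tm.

Primer F: A+T=5, G+C=5 → Tm = 2(5)+4(5) = 30°C
Primer R: A+T=3, G+C=8 → Tm = 2(3)+4(8) = 38°C
30°C vs 38°C → primer R is higher.

Primer R, 38°C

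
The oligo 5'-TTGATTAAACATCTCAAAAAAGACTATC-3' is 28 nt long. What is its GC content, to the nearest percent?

25%

Scanning the sequence gives G=2, C=5, T=8, A=13.
G+C = 2 + 5 = 7 out of 28 bases
%GC = 7/28 × 100 = 25% ≈ 25%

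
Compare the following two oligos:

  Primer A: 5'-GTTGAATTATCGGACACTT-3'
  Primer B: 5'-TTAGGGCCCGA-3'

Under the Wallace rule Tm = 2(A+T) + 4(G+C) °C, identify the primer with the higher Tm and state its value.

Primer A: A+T=12, G+C=7 → Tm = 2(12)+4(7) = 52°C
Primer B: A+T=4, G+C=7 → Tm = 2(4)+4(7) = 36°C
52°C vs 36°C → primer A is higher.

Primer A, 52°C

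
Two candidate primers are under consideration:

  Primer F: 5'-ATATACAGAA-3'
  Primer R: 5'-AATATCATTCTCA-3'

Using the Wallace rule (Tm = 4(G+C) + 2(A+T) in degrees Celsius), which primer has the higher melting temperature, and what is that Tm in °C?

Primer R, 32°C

Primer F: A+T=8, G+C=2 → Tm = 2(8)+4(2) = 24°C
Primer R: A+T=10, G+C=3 → Tm = 2(10)+4(3) = 32°C
24°C vs 32°C → primer R is higher.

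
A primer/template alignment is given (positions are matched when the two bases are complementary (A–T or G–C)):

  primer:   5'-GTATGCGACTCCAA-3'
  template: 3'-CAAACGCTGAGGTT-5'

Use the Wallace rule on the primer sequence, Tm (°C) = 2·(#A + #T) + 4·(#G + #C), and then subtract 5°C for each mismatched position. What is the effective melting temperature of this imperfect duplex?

Primer base counts: A=4, T=3, G=3, C=4 → A+T=7, G+C=7
Perfect-match Tm = 2(7) + 4(7) = 14 + 28 = 42°C
Mismatches (positions where the bases are not complementary): 1 (at position 3)
Effective Tm = 42 − 1×5 = 42 − 5 = 37°C

37°C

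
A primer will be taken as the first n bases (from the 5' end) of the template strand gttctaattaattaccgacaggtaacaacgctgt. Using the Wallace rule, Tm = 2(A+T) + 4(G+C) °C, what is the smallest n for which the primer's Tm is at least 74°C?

First 27 bases: GTTCTAATTAATTACCGACAGGTAACA → Tm = 72°C (< 74°C)
First 28 bases: GTTCTAATTAATTACCGACAGGTAACAA → Tm = 74°C (≥ 74°C)
Each additional base adds 2°C (A/T) or 4°C (G/C), so Tm is non-decreasing in n; n = 28 is the first length to reach 74°C.

n = 28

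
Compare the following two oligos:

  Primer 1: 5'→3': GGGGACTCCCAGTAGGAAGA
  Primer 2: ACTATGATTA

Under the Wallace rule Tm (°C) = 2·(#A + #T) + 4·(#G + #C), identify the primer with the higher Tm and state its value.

Primer 1: A+T=8, G+C=12 → Tm = 2(8)+4(12) = 64°C
Primer 2: A+T=8, G+C=2 → Tm = 2(8)+4(2) = 24°C
64°C vs 24°C → primer 1 is higher.

Primer 1, 64°C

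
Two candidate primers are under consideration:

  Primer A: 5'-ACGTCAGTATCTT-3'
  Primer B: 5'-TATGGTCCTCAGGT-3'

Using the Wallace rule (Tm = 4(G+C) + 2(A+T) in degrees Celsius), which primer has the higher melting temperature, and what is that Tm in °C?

Primer B, 42°C

Primer A: A+T=8, G+C=5 → Tm = 2(8)+4(5) = 36°C
Primer B: A+T=7, G+C=7 → Tm = 2(7)+4(7) = 42°C
36°C vs 42°C → primer B is higher.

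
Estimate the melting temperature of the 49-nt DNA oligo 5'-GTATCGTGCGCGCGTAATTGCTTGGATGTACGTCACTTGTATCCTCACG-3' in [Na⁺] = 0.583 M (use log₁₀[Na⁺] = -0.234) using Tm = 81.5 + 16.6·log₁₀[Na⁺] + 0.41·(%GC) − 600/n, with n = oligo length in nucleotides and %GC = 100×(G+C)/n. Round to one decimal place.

Length n = 49. Counting bases: C=12, T=16, G=13, A=8
G+C = 25, so %GC = 25/49 × 100 = 51.02%
Salt term: 16.6 × (-0.234) = -3.884
GC term: 0.41 × 51.02 = 20.918; length term: −600/49 = −12.245
Tm = 81.5 + (-3.884) + 20.918 − 12.245 = 86.289 → 86.3°C

86.3°C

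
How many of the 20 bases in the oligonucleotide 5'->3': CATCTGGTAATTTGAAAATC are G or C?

6

Counting bases: T=7, G=3, A=7, C=3
Total G or C: 3 + 3 = 6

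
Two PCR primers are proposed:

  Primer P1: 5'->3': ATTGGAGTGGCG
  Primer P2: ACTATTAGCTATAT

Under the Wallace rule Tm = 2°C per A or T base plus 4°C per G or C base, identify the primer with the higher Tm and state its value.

Primer P1, 38°C

Primer P1: A+T=5, G+C=7 → Tm = 2(5)+4(7) = 38°C
Primer P2: A+T=11, G+C=3 → Tm = 2(11)+4(3) = 34°C
38°C vs 34°C → primer P1 is higher.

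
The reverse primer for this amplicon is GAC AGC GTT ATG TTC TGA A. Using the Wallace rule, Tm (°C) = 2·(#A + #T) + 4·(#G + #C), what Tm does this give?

Counting bases: C=3, A=5, T=6, G=5
AT pairs contribute 11, GC pairs contribute 8.
Tm = 2(11) + 4(8) = 22 + 32 = 54°C

54°C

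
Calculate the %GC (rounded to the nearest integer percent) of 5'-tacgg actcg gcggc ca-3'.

G=6, C=6, A=3, T=2
G+C = 6 + 6 = 12 out of 17 bases
%GC = 12/17 × 100 = 70.59% ≈ 71%

71%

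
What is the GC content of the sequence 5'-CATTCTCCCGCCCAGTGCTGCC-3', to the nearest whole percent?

68%

Scanning the sequence gives A=2, T=5, C=11, G=4.
G+C = 4 + 11 = 15 out of 22 bases
%GC = 15/22 × 100 = 68.18% ≈ 68%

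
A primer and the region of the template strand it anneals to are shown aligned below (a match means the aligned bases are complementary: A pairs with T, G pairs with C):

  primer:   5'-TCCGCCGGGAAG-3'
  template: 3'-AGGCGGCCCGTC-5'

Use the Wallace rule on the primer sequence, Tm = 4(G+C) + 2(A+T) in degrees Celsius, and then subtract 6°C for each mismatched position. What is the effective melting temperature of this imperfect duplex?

Primer base counts: A=2, T=1, G=5, C=4 → A+T=3, G+C=9
Perfect-match Tm = 2(3) + 4(9) = 6 + 36 = 42°C
Mismatches (positions where the bases are not complementary): 1 (at position 10)
Effective Tm = 42 − 1×6 = 42 − 6 = 36°C

36°C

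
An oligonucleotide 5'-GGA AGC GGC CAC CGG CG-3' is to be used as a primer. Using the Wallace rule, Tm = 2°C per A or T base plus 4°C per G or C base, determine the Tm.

62°C

Scanning the sequence gives C=6, T=0, A=3, G=8.
AT pairs contribute 3, GC pairs contribute 14.
Tm = 4·14 + 2·3 = 56 + 6 = 62°C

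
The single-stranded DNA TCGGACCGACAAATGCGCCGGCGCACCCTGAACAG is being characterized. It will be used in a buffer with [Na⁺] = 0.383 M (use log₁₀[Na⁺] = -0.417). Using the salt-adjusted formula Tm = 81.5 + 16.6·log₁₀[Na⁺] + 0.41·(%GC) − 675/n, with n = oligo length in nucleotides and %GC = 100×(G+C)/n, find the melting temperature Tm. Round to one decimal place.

82.2°C

Length n = 35. Counting bases: C=13, T=3, G=10, A=9
G+C = 23, so %GC = 23/35 × 100 = 65.714%
Salt term: 16.6 × (-0.417) = -6.922
GC term: 0.41 × 65.714 = 26.943; length term: −675/35 = −19.286
Tm = 81.5 + (-6.922) + 26.943 − 19.286 = 82.235 → 82.2°C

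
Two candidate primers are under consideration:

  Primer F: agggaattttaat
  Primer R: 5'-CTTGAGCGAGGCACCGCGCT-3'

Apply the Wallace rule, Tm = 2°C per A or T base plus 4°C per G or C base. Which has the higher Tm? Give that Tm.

Primer R, 68°C

Primer F: A+T=10, G+C=3 → Tm = 2(10)+4(3) = 32°C
Primer R: A+T=6, G+C=14 → Tm = 2(6)+4(14) = 68°C
32°C vs 68°C → primer R is higher.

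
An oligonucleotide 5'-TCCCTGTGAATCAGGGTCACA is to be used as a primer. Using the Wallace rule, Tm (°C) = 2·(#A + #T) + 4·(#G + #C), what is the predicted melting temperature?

64°C

Scanning the sequence gives T=5, G=5, A=5, C=6.
AT pairs contribute 10, GC pairs contribute 11.
Tm = 2×10 + 4×11 = 64°C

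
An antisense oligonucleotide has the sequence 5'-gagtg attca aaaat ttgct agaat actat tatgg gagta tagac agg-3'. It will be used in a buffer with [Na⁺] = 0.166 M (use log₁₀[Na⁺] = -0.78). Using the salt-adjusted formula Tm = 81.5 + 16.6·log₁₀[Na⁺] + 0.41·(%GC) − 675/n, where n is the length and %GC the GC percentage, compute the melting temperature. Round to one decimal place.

Length n = 48. A=18, G=12, C=4, T=14
G+C = 16, so %GC = 16/48 × 100 = 33.333%
Salt term: 16.6 × (-0.78) = -12.948
GC term: 0.41 × 33.333 = 13.667; length term: −675/48 = −14.062
Tm = 81.5 + (-12.948) + 13.667 − 14.062 = 68.157 → 68.2°C

68.2°C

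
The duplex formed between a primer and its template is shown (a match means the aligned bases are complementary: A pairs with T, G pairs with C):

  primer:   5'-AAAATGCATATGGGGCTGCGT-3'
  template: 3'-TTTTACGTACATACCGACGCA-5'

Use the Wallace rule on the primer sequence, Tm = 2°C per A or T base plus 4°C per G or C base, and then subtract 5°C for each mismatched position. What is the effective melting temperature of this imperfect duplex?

47°C

Primer base counts: A=6, T=5, G=7, C=3 → A+T=11, G+C=10
Perfect-match Tm = 2(11) + 4(10) = 22 + 40 = 62°C
Mismatches (positions where the bases are not complementary): 3 (at positions 10, 12, 13)
Effective Tm = 62 − 3×5 = 62 − 15 = 47°C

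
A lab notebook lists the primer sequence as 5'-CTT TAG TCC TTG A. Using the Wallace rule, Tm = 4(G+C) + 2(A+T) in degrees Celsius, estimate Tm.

36°C

Counting bases: T=6, C=3, A=2, G=2
So N_AT = 8 and N_GC = 5.
Tm = 2×8 + 4×5 = 36°C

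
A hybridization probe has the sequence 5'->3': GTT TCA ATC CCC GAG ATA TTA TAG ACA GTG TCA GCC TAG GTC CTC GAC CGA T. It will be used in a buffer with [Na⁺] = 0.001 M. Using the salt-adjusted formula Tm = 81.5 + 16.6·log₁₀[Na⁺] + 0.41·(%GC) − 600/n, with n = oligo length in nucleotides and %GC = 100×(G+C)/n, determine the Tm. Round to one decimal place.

Length n = 52. Base counts: C=14, A=13, T=14, G=11
G+C = 25, so %GC = 25/52 × 100 = 48.077%
Salt term: 16.6 × (-3) = -49.8
GC term: 0.41 × 48.077 = 19.712; length term: −600/52 = −11.538
Tm = 81.5 + (-49.8) + 19.712 − 11.538 = 39.874 → 39.9°C

39.9°C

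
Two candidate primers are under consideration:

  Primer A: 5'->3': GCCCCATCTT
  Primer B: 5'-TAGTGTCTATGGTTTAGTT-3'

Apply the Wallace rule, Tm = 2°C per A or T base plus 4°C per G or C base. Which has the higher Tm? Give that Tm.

Primer A: A+T=4, G+C=6 → Tm = 2(4)+4(6) = 32°C
Primer B: A+T=13, G+C=6 → Tm = 2(13)+4(6) = 50°C
32°C vs 50°C → primer B is higher.

Primer B, 50°C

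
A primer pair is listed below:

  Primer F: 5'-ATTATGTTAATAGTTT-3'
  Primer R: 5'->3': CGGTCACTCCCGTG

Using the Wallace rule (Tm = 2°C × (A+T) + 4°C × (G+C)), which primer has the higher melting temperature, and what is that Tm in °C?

Primer R, 48°C

Primer F: A+T=14, G+C=2 → Tm = 2(14)+4(2) = 36°C
Primer R: A+T=4, G+C=10 → Tm = 2(4)+4(10) = 48°C
36°C vs 48°C → primer R is higher.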